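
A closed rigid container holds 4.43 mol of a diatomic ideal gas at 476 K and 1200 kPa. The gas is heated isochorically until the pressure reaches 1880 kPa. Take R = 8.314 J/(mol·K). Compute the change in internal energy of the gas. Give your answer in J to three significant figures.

ΔU ≈ 24800 J

Constant volume ⇒ W = 0, so Q = ΔU = nCᵥΔT with Cᵥ = 5R/2 = 20.79 J/(mol·K).
At constant V, T₂/T₁ = P₂/P₁ ⇒ ΔT = T₁(P₂/P₁ − 1) = 476·(1880/1200 − 1) = 269.7 K.
ΔU = (4.43)(20.79)(269.7) = 24836 J.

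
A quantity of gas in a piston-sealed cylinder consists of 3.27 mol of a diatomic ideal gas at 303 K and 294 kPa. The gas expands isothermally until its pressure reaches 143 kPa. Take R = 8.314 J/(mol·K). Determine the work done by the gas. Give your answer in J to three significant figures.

W ≈ 5940 J

Isothermal process: W = nRT ln(V₂/V₁) = nRT ln(P₁/P₂).
W = (3.27)(8.314)(303) × ln(294/143)
  = 8238 × ln(2.056) = 8238 × 0.7207
W_by_gas = 5937 J.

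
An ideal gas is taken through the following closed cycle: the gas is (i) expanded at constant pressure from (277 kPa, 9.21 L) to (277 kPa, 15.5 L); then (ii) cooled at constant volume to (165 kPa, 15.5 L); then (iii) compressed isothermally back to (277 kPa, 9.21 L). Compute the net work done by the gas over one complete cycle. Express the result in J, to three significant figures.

W_net ≈ 411 J

Leg (i): W = PΔV = (277)(15.5 − 9.21) = 1742 J.
Leg (ii): W = 0.
Leg (iii): W = PᵢVᵢ ln(V_f/Vᵢ) = (2558) ln(9.21/15.5) = -1331 J.
W_net = 1742 − 1331 = 411 J.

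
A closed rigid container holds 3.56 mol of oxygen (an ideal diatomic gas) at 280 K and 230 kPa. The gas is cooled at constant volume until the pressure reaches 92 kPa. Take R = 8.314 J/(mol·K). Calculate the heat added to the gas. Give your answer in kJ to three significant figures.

Constant volume ⇒ W = 0, so Q = ΔU = nCᵥΔT with Cᵥ = 5R/2 = 20.79 J/(mol·K).
At constant V, T₂/T₁ = P₂/P₁ ⇒ ΔT = T₁(P₂/P₁ − 1) = 280·(92/230 − 1) = -168 K.
ΔU = (3.56)(20.79)(-168) = -12431 J.

Q ≈ -12.4 kJ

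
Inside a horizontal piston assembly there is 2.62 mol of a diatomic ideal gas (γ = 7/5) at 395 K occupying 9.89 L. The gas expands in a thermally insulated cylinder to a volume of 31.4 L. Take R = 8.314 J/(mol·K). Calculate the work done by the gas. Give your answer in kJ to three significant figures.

W ≈ 7.96 kJ

Adiabatic: TV^(γ−1) = const with γ = 7/5.
T₂ = T₁ (V₁/V₂)^(γ−1) = 395 × (9.89/31.4)^0.4 = 395 × 0.63 = 248.8 K.
W_by = nCᵥ(T₁ − T₂) = (2.62)(20.79)(395 − 248.8) = 7960 J.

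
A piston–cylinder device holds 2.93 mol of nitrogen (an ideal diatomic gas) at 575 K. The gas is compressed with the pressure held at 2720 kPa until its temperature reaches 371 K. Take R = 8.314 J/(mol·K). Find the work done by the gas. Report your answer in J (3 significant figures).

W ≈ -4970 J

Isobaric: W = P ΔV = nR ΔT.
W = (2.93)(8.314)(371 − 575) = -4969 J.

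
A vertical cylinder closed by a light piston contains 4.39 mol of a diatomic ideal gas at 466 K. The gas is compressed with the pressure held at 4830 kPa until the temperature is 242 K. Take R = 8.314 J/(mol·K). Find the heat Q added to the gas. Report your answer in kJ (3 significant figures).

Q ≈ -28.6 kJ

Isobaric: W = nRΔT = (4.39)(8.314)(-224) = -8176 J.
ΔU = nCᵥΔT with Cᵥ = 5R/2: ΔU = (4.39)(20.79)(-224) = -20439 J.
Q = ΔU + W = -20439 − 8176 = -28615 J.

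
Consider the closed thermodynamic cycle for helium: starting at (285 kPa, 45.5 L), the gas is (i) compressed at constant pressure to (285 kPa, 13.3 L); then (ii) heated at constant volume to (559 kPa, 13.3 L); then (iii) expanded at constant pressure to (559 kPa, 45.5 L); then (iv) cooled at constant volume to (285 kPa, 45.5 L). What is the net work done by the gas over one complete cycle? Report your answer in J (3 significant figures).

Constant-volume legs do no work.
W(i) = (285)(13.3 − 45.5) = -9177 J; W(iii) = (559)(45.5 − 13.3) = 18000 J.
W_net = -9177 + 18000 = 8823 J (the clockwise enclosed area).

W_net ≈ 8820 J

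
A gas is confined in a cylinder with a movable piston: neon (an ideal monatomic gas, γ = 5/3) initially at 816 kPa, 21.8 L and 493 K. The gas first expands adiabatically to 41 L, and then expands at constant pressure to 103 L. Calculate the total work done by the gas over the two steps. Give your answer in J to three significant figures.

Step 1 (adiabatic): W = (P₁V₁ − P₂V₂)/(γ−1) = (17789 − 11675)/0.667 = 9171 J.
After step 1: P = 284.8 kPa, V = 41 L, T = 323.6 K.
Step 2 (isobaric): W = PΔV = (284.8 kPa)(103 − 41 L) = 17655 J.
W_total = 9171 + 17655 = 26826 J.

W_total ≈ 26800 J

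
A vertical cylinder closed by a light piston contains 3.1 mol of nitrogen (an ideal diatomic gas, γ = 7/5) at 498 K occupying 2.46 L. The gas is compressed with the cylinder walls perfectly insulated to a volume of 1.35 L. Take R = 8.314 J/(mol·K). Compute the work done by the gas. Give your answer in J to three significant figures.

Adiabatic: TV^(γ−1) = const with γ = 7/5.
T₂ = T₁ (V₁/V₂)^(γ−1) = 498 × (2.46/1.35)^0.4 = 498 × 1.271 = 633.1 K.
W_by = nCᵥ(T₁ − T₂) = (3.1)(20.79)(498 − 633.1) = -8705 J.

W ≈ -8700 J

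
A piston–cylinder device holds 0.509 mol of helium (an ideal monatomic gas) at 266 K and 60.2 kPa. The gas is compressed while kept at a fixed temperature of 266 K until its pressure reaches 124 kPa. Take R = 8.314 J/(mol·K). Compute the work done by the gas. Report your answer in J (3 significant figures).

Isothermal process: W = nRT ln(V₂/V₁) = nRT ln(P₁/P₂).
W = (0.509)(8.314)(266) × ln(60.2/124)
  = 1126 × ln(0.4855) = 1126 × -0.7226
W_by_gas = -813.4 J.

W ≈ -813 J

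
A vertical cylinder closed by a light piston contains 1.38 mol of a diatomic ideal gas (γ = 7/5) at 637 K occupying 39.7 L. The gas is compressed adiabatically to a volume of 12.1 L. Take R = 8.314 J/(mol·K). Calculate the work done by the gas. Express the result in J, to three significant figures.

Adiabatic: TV^(γ−1) = const with γ = 7/5.
T₂ = T₁ (V₁/V₂)^(γ−1) = 637 × (39.7/12.1)^0.4 = 637 × 1.608 = 1025 K.
W_by = nCᵥ(T₁ − T₂) = (1.38)(20.79)(637 − 1025) = -11117 J.

W ≈ -11100 J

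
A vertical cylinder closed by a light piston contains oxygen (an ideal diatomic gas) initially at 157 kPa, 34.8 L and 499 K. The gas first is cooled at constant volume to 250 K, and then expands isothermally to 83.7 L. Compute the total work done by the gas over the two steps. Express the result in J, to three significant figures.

Step 1 (isochoric): W = 0 (constant volume).
After step 1: P = 78.66 kPa (V unchanged).
Step 2 (isothermal): W = P₁V₁ ln(V₂/V₁) = (2737) ln(83.7/34.8) = 2402 J.
W_total = 0 + 2402 = 2402 J.

W_total ≈ 2400 J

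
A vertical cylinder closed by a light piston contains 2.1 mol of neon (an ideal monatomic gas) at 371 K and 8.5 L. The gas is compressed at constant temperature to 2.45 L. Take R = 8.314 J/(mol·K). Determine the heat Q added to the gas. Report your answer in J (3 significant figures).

Isothermal ⇒ ΔU = 0, so Q = W = nRT ln(V₂/V₁).
Q = (2.1)(8.314)(371) ln(2.45/8.5) = 6477 × -1.244 = -8058 J.

Q ≈ -8060 J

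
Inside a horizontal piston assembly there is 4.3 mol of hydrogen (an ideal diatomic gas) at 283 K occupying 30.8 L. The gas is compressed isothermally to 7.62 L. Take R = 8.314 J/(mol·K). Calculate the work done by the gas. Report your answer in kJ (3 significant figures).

Isothermal: W = nRT ln(V₂/V₁).
W = (4.3)(8.314)(283) × ln(7.62/30.8)
  = 10117 × -1.397
W_by_gas = -14131 J.

W ≈ -14.1 kJ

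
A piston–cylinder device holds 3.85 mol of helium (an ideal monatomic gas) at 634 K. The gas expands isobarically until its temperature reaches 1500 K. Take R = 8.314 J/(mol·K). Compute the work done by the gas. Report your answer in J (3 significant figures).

Isobaric: W = P ΔV = nR ΔT.
W = (3.85)(8.314)(1500 − 634) = 27720 J.

W ≈ 27700 J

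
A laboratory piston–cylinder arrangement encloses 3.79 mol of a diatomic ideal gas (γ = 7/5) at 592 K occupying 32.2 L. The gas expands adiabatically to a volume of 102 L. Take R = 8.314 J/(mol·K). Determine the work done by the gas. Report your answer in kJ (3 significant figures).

Adiabatic: TV^(γ−1) = const with γ = 7/5.
T₂ = T₁ (V₁/V₂)^(γ−1) = 592 × (32.2/102)^0.4 = 592 × 0.6305 = 373.3 K.
W_by = nCᵥ(T₁ − T₂) = (3.79)(20.79)(592 − 373.3) = 17230 J.

W ≈ 17.2 kJ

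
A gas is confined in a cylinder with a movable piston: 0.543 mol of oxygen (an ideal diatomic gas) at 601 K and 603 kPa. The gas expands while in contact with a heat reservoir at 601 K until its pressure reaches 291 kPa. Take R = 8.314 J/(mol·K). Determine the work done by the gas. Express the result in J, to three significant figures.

Isothermal process: W = nRT ln(V₂/V₁) = nRT ln(P₁/P₂).
W = (0.543)(8.314)(601) × ln(603/291)
  = 2713 × ln(2.072) = 2713 × 0.7286
W_by_gas = 1977 J.

W ≈ 1980 J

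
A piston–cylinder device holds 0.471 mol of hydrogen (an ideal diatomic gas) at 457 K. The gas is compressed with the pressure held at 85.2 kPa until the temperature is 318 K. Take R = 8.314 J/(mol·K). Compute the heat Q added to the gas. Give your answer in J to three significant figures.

Isobaric: W = nRΔT = (0.471)(8.314)(-139) = -544.3 J.
ΔU = nCᵥΔT with Cᵥ = 5R/2: ΔU = (0.471)(20.79)(-139) = -1361 J.
Q = ΔU + W = -1361 − 544.3 = -1905 J.

Q ≈ -1910 J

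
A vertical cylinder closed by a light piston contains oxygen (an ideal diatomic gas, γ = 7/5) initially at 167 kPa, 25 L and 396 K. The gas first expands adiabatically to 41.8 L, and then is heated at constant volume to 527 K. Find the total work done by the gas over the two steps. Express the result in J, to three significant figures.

Step 1 (adiabatic): W = (P₁V₁ − P₂V₂)/(γ−1) = (4175 − 3399)/0.4 = 1940 J.
Step 2 (isochoric): W = 0 (constant volume).
W_total = 1940 + 0 = 1940 J.

W_total ≈ 1940 J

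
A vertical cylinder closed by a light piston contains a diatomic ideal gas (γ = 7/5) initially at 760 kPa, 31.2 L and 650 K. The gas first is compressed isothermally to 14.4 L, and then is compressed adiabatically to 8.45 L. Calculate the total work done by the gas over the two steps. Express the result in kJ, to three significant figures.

W_total ≈ -32.4 kJ

Step 1 (isothermal): W = P₁V₁ ln(V₂/V₁) = (23712) ln(14.4/31.2) = -18334 J.
After step 1: P = 1647 kPa, V = 14.4 L, T = 650 K.
Step 2 (adiabatic): W = (P₁V₁ − P₂V₂)/(γ−1) = (23712 − 29347)/0.4 = -14089 J.
W_total = -18334 − 14089 = -32423 J.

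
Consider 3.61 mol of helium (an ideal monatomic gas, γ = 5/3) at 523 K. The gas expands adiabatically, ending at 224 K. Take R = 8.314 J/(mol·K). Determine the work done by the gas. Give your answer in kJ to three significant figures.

W ≈ 13.5 kJ

Adiabatic ⇒ Q = 0, so W_by = −ΔU = nCᵥ(T₁ − T₂).
Cᵥ = 3R/2 = 12.47 J/(mol·K).
W = (3.61)(12.47)(523 − 224) = 13461 J.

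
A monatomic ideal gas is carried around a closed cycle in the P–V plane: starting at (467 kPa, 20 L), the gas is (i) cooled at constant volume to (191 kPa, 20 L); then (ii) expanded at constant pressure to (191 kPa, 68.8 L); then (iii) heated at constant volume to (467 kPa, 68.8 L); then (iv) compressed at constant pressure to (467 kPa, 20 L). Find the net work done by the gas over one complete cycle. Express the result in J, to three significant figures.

Constant-volume legs do no work.
W(ii) = (191)(68.8 − 20) = 9321 J; W(iv) = (467)(20 − 68.8) = -22790 J.
W_net = 9321 − 22790 = -13469 J (the counter-clockwise enclosed area).

W_net ≈ -13500 J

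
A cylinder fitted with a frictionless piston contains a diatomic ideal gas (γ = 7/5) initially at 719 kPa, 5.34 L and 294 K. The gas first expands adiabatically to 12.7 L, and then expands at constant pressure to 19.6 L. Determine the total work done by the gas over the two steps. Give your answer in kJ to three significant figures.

W_total ≈ 4.29 kJ

Step 1 (adiabatic): W = (P₁V₁ − P₂V₂)/(γ−1) = (3839 − 2715)/0.4 = 2811 J.
After step 1: P = 213.8 kPa, V = 12.7 L, T = 207.9 K.
Step 2 (isobaric): W = PΔV = (213.8 kPa)(19.6 − 12.7 L) = 1475 J.
W_total = 2811 + 1475 = 4286 J.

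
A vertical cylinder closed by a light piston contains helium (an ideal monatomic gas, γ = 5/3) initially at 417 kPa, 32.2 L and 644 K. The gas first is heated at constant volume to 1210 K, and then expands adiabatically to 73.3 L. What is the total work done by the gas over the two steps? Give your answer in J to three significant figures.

Step 1 (isochoric): W = 0 (constant volume).
After step 1: P = 783.5 kPa (V unchanged).
Step 2 (adiabatic): W = (P₁V₁ − P₂V₂)/(γ−1) = (25229 − 14579)/0.667 = 15974 J.
W_total = 0 + 15974 = 15974 J.

W_total ≈ 16000 J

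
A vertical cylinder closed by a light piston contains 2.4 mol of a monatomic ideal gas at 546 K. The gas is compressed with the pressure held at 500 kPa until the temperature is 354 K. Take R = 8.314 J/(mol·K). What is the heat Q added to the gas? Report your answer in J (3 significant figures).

Q ≈ -9580 J

Isobaric: W = nRΔT = (2.4)(8.314)(-192) = -3831 J.
ΔU = nCᵥΔT with Cᵥ = 3R/2: ΔU = (2.4)(12.47)(-192) = -5747 J.
Q = ΔU + W = -5747 − 3831 = -9578 J.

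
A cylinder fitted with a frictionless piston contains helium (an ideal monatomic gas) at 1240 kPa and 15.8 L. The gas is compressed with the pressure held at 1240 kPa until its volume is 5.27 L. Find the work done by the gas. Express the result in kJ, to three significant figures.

W ≈ -13.1 kJ

Isobaric: W = P ΔV.
W = (1240 kPa)(5.27 − 15.8 L) = (1240)(-10.53) = -13057 J.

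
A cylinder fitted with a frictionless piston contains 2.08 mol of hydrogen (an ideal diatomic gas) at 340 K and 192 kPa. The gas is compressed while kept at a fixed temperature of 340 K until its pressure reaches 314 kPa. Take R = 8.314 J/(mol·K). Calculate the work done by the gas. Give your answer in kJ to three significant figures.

Isothermal process: W = nRT ln(V₂/V₁) = nRT ln(P₁/P₂).
W = (2.08)(8.314)(340) × ln(192/314)
  = 5880 × ln(0.6115) = 5880 × -0.4919
W_by_gas = -2892 J.

W ≈ -2.89 kJ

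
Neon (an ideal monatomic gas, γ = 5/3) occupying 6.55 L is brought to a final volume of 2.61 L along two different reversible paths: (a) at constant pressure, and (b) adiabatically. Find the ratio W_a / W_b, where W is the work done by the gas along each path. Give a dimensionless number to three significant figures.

Path (a) isobaric: W = P₁(V₂ − V₁) → W_a/(P₁V₁) = -0.6015.
Path (b) adiabatic: W = P₁V₁(1 − (V₁/V₂)^(γ−1))/(γ−1) → W_b/(P₁V₁) = -1.27.
W_a / W_b = -0.6015 / -1.27 = 0.4736.

W_a / W_b ≈ 0.474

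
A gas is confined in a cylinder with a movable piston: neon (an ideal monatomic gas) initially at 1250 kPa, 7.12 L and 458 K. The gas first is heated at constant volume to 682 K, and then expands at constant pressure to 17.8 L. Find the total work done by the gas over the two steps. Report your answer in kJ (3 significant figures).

W_total ≈ 19.9 kJ

Step 1 (isochoric): W = 0 (constant volume).
After step 1: P = 1861 kPa (V unchanged).
Step 2 (isobaric): W = PΔV = (1861 kPa)(17.8 − 7.12 L) = 19879 J.
W_total = 0 + 19879 = 19879 J.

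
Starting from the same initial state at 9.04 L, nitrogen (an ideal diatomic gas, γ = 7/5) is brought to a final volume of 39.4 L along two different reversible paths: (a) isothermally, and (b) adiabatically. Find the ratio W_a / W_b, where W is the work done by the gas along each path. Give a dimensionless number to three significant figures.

W_a / W_b ≈ 1.32

Path (a) isothermal: W = P₁V₁ ln(V₂/V₁) → W_a/(P₁V₁) = 1.472.
Path (b) adiabatic: W = P₁V₁(1 − (V₁/V₂)^(γ−1))/(γ−1) → W_b/(P₁V₁) = 1.113.
W_a / W_b = 1.472 / 1.113 = 1.323.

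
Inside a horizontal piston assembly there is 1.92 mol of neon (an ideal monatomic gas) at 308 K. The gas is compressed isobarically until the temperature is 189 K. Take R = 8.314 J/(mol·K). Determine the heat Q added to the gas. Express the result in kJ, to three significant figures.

Q ≈ -4.75 kJ

Isobaric: W = nRΔT = (1.92)(8.314)(-119) = -1900 J.
ΔU = nCᵥΔT with Cᵥ = 3R/2: ΔU = (1.92)(12.47)(-119) = -2849 J.
Q = ΔU + W = -2849 − 1900 = -4749 J.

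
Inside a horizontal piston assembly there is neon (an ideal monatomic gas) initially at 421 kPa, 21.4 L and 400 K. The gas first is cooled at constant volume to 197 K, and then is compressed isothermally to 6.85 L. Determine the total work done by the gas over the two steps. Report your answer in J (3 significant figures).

Step 1 (isochoric): W = 0 (constant volume).
After step 1: P = 207.3 kPa (V unchanged).
Step 2 (isothermal): W = P₁V₁ ln(V₂/V₁) = (4437) ln(6.85/21.4) = -5055 J.
W_total = 0 − 5055 = -5055 J.

W_total ≈ -5050 J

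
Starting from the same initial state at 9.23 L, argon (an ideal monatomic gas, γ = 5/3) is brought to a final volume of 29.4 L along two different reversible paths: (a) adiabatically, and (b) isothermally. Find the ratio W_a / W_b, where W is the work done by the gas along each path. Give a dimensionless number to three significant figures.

Path (a) adiabatic: W = P₁V₁(1 − (V₁/V₂)^(γ−1))/(γ−1) → W_a/(P₁V₁) = 0.8071.
Path (b) isothermal: W = P₁V₁ ln(V₂/V₁) → W_b/(P₁V₁) = 1.159.
W_a / W_b = 0.8071 / 1.159 = 0.6967.

W_a / W_b ≈ 0.697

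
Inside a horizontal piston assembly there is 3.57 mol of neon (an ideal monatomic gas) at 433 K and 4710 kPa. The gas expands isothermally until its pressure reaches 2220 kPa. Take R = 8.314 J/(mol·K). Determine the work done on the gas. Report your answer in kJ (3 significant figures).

Isothermal process: W = nRT ln(V₂/V₁) = nRT ln(P₁/P₂).
W = (3.57)(8.314)(433) × ln(4710/2220)
  = 12852 × ln(2.122) = 12852 × 0.7522
W_by_gas = 9667 J; work on gas = −W_by = -9667 J.

W ≈ -9.67 kJ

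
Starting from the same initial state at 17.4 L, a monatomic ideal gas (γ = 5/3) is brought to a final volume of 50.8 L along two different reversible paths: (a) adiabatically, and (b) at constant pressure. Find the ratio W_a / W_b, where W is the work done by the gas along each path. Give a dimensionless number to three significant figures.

Path (a) adiabatic: W = P₁V₁(1 − (V₁/V₂)^(γ−1))/(γ−1) → W_a/(P₁V₁) = 0.7657.
Path (b) isobaric: W = P₁(V₂ − V₁) → W_b/(P₁V₁) = 1.92.
W_a / W_b = 0.7657 / 1.92 = 0.3989.

W_a / W_b ≈ 0.399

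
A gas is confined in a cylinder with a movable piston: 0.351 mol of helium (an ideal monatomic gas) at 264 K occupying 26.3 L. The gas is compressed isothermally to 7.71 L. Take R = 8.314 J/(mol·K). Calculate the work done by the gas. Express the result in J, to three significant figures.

W ≈ -945 J

Isothermal: W = nRT ln(V₂/V₁).
W = (0.351)(8.314)(264) × ln(7.71/26.3)
  = 770.4 × -1.227
W_by_gas = -945.3 J.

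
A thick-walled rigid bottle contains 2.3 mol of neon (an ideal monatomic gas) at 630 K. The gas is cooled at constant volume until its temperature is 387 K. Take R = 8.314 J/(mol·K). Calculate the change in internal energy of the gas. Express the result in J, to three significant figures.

ΔU ≈ -6970 J

Constant volume ⇒ W = 0, so Q = ΔU = nCᵥΔT with Cᵥ = 3R/2 = 12.47 J/(mol·K).
ΔU = (2.3)(12.47)(387 − 630) = -6970 J.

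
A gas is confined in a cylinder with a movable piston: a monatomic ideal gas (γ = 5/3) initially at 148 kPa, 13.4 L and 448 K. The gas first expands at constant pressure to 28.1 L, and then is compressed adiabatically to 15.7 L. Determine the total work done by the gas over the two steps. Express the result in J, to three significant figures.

W_total ≈ -782 J

Step 1 (isobaric): W = PΔV = (148 kPa)(28.1 − 13.4 L) = 2176 J.
After step 1: P = 148 kPa, V = 28.1 L, T = 939.5 K.
Step 2 (adiabatic): W = (P₁V₁ − P₂V₂)/(γ−1) = (4159 − 6131)/0.667 = -2958 J.
W_total = 2176 − 2958 = -782.2 J.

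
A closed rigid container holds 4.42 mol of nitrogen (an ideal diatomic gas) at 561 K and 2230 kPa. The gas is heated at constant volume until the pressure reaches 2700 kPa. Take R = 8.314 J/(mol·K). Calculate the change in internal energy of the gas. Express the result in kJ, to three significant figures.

Constant volume ⇒ W = 0, so Q = ΔU = nCᵥΔT with Cᵥ = 5R/2 = 20.79 J/(mol·K).
At constant V, T₂/T₁ = P₂/P₁ ⇒ ΔT = T₁(P₂/P₁ − 1) = 561·(2700/2230 − 1) = 118.2 K.
ΔU = (4.42)(20.79)(118.2) = 10862 J.

ΔU ≈ 10.9 kJ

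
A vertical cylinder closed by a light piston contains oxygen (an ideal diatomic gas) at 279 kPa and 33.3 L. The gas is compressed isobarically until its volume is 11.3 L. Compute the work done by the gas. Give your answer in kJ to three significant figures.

Isobaric: W = P ΔV.
W = (279 kPa)(11.3 − 33.3 L) = (279)(-22) = -6138 J.

W ≈ -6.14 kJ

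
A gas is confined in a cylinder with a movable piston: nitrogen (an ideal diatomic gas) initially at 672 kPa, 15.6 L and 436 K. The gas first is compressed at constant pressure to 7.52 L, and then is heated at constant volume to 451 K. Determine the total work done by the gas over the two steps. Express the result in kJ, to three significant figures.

W_total ≈ -5.43 kJ

Step 1 (isobaric): W = PΔV = (672 kPa)(7.52 − 15.6 L) = -5430 J.
Step 2 (isochoric): W = 0 (constant volume).
W_total = -5430 + 0 = -5430 J.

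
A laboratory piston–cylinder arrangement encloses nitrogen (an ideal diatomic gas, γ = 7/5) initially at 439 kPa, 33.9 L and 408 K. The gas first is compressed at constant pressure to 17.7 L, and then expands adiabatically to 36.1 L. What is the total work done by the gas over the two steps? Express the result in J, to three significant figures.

Step 1 (isobaric): W = PΔV = (439 kPa)(17.7 − 33.9 L) = -7112 J.
After step 1: P = 439 kPa, V = 17.7 L, T = 213 K.
Step 2 (adiabatic): W = (P₁V₁ − P₂V₂)/(γ−1) = (7770 − 5843)/0.4 = 4819 J.
W_total = -7112 + 4819 = -2293 J.

W_total ≈ -2290 J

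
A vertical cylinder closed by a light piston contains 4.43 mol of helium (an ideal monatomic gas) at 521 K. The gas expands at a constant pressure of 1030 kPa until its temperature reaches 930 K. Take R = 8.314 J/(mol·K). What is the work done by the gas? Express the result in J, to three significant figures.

Isobaric: W = P ΔV = nR ΔT.
W = (4.43)(8.314)(930 − 521) = 15064 J.

W ≈ 15100 J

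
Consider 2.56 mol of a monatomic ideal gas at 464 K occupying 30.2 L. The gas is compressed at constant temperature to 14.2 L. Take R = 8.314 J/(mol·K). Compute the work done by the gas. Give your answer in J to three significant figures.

W ≈ -7450 J

Isothermal: W = nRT ln(V₂/V₁).
W = (2.56)(8.314)(464) × ln(14.2/30.2)
  = 9876 × -0.7546
W_by_gas = -7452 J.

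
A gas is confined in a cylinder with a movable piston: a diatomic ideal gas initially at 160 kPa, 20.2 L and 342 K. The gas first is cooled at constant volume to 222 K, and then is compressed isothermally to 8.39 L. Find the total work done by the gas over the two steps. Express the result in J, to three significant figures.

Step 1 (isochoric): W = 0 (constant volume).
After step 1: P = 103.9 kPa (V unchanged).
Step 2 (isothermal): W = P₁V₁ ln(V₂/V₁) = (2098) ln(8.39/20.2) = -1843 J.
W_total = 0 − 1843 = -1843 J.

W_total ≈ -1840 J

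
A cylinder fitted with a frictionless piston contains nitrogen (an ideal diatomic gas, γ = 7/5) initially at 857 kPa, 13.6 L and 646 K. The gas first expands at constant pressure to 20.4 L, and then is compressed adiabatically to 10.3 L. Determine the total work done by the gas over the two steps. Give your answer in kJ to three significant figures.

W_total ≈ -7.91 kJ

Step 1 (isobaric): W = PΔV = (857 kPa)(20.4 − 13.6 L) = 5828 J.
After step 1: P = 857 kPa, V = 20.4 L, T = 969 K.
Step 2 (adiabatic): W = (P₁V₁ − P₂V₂)/(γ−1) = (17483 − 22979)/0.4 = -13740 J.
W_total = 5828 − 13740 = -7913 J.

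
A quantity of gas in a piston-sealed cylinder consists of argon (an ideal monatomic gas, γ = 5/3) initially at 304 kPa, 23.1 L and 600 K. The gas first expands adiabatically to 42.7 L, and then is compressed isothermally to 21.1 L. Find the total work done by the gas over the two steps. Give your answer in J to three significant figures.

W_total ≈ 253 J

Step 1 (adiabatic): W = (P₁V₁ − P₂V₂)/(γ−1) = (7022 − 4662)/0.667 = 3540 J.
After step 1: P = 109.2 kPa, V = 42.7 L, T = 398.4 K.
Step 2 (isothermal): W = P₁V₁ ln(V₂/V₁) = (4662) ln(21.1/42.7) = -3287 J.
W_total = 3540 − 3287 = 253.4 J.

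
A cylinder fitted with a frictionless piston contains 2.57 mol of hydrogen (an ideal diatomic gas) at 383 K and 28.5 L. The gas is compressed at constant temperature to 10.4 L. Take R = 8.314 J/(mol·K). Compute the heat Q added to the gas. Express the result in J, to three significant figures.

Isothermal ⇒ ΔU = 0, so Q = W = nRT ln(V₂/V₁).
Q = (2.57)(8.314)(383) ln(10.4/28.5) = 8184 × -1.008 = -8250 J.

Q ≈ -8250 J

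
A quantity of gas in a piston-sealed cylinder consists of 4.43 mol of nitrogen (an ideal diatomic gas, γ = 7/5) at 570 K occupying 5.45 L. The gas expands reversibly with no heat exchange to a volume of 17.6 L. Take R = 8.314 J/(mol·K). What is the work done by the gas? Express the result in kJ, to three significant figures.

W ≈ 19.6 kJ

Adiabatic: TV^(γ−1) = const with γ = 7/5.
T₂ = T₁ (V₁/V₂)^(γ−1) = 570 × (5.45/17.6)^0.4 = 570 × 0.6257 = 356.6 K.
W_by = nCᵥ(T₁ − T₂) = (4.43)(20.79)(570 − 356.6) = 19646 J.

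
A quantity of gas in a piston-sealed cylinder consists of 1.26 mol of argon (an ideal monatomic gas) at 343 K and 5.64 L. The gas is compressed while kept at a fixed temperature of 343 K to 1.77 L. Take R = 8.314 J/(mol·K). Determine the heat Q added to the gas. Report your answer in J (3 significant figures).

Isothermal ⇒ ΔU = 0, so Q = W = nRT ln(V₂/V₁).
Q = (1.26)(8.314)(343) ln(1.77/5.64) = 3593 × -1.159 = -4164 J.

Q ≈ -4160 J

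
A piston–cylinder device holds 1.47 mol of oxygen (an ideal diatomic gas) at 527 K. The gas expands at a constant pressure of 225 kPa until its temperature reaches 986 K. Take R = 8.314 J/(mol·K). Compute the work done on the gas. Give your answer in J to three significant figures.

W ≈ -5610 J

Isobaric: W = P ΔV = nR ΔT.
W = (1.47)(8.314)(986 − 527) = 5610 J.
Work on gas = −W_by = -5610 J.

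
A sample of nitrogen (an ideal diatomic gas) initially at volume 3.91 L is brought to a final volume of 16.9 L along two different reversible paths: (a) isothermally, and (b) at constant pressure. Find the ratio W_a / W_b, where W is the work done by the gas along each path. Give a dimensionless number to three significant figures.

Path (a) isothermal: W = P₁V₁ ln(V₂/V₁) → W_a/(P₁V₁) = 1.464.
Path (b) isobaric: W = P₁(V₂ − V₁) → W_b/(P₁V₁) = 3.322.
W_a / W_b = 1.464 / 3.322 = 0.4406.

W_a / W_b ≈ 0.441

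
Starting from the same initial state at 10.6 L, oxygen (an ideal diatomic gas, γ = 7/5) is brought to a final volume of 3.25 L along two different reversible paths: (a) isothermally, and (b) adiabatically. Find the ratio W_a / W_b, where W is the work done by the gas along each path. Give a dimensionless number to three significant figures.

Path (a) isothermal: W = P₁V₁ ln(V₂/V₁) → W_a/(P₁V₁) = -1.182.
Path (b) adiabatic: W = P₁V₁(1 − (V₁/V₂)^(γ−1))/(γ−1) → W_b/(P₁V₁) = -1.512.
W_a / W_b = -1.182 / -1.512 = 0.7821.

W_a / W_b ≈ 0.782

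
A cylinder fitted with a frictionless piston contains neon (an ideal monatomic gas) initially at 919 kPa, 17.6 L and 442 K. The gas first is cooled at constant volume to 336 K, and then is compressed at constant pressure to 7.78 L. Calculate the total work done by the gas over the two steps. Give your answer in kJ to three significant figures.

W_total ≈ -6.86 kJ

Step 1 (isochoric): W = 0 (constant volume).
After step 1: P = 698.6 kPa (V unchanged).
Step 2 (isobaric): W = PΔV = (698.6 kPa)(7.78 − 17.6 L) = -6860 J.
W_total = 0 − 6860 = -6860 J.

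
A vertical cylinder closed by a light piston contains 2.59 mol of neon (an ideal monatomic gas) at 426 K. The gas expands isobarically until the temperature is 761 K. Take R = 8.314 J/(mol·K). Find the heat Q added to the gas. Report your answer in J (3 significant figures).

Q ≈ 18000 J

Isobaric: W = nRΔT = (2.59)(8.314)(335) = 7214 J.
ΔU = nCᵥΔT with Cᵥ = 3R/2: ΔU = (2.59)(12.47)(335) = 10820 J.
Q = ΔU + W = 10820 + 7214 = 18034 J.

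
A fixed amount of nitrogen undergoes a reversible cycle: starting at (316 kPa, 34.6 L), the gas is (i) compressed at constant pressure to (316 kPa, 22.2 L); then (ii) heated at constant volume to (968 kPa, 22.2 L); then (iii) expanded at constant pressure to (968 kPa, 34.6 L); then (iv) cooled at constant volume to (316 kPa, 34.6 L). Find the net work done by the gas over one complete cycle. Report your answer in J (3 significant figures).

Constant-volume legs do no work.
W(i) = (316)(22.2 − 34.6) = -3918 J; W(iii) = (968)(34.6 − 22.2) = 12003 J.
W_net = -3918 + 12003 = 8085 J (the clockwise enclosed area).

W_net ≈ 8080 J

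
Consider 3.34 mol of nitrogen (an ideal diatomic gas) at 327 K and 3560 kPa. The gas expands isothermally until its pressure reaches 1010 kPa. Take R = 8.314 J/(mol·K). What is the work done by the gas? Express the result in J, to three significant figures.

Isothermal process: W = nRT ln(V₂/V₁) = nRT ln(P₁/P₂).
W = (3.34)(8.314)(327) × ln(3560/1010)
  = 9080 × ln(3.525) = 9080 × 1.26
W_by_gas = 11440 J.

W ≈ 11400 J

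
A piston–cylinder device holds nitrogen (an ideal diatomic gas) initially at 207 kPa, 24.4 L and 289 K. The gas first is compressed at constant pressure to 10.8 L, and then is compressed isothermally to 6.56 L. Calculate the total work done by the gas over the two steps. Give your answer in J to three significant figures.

W_total ≈ -3930 J

Step 1 (isobaric): W = PΔV = (207 kPa)(10.8 − 24.4 L) = -2815 J.
After step 1: P = 207 kPa, V = 10.8 L, T = 127.9 K.
Step 2 (isothermal): W = P₁V₁ ln(V₂/V₁) = (2236) ln(6.56/10.8) = -1115 J.
W_total = -2815 − 1115 = -3930 J.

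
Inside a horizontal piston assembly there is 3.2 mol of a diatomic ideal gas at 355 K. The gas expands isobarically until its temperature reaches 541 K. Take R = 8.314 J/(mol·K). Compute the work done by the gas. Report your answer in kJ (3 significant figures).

Isobaric: W = P ΔV = nR ΔT.
W = (3.2)(8.314)(541 − 355) = 4948 J.

W ≈ 4.95 kJ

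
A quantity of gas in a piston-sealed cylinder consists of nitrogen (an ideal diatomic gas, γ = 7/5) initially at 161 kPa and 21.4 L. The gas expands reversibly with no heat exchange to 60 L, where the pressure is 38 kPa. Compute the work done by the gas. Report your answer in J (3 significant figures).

Adiabatic: W = (P₁V₁ − P₂V₂)/(γ − 1) with γ = 7/5.
P₁V₁ = 3445 J, P₂V₂ = 2280 J.
W = (3445 − 2280) / 0.4 = 2913 J.

W ≈ 2910 J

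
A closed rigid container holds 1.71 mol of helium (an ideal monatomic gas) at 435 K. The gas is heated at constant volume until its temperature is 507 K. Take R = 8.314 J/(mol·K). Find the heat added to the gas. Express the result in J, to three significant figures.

Constant volume ⇒ W = 0, so Q = ΔU = nCᵥΔT with Cᵥ = 3R/2 = 12.47 J/(mol·K).
ΔU = (1.71)(12.47)(507 − 435) = 1535 J.

Q ≈ 1540 J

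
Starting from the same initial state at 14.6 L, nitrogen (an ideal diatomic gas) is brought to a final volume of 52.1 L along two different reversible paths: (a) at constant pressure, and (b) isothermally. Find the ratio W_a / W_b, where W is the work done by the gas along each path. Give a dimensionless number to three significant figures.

Path (a) isobaric: W = P₁(V₂ − V₁) → W_a/(P₁V₁) = 2.568.
Path (b) isothermal: W = P₁V₁ ln(V₂/V₁) → W_b/(P₁V₁) = 1.272.
W_a / W_b = 2.568 / 1.272 = 2.019.

W_a / W_b ≈ 2.02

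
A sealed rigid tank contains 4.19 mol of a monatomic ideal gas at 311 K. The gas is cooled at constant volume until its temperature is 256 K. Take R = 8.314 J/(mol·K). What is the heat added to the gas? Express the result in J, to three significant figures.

Constant volume ⇒ W = 0, so Q = ΔU = nCᵥΔT with Cᵥ = 3R/2 = 12.47 J/(mol·K).
ΔU = (4.19)(12.47)(256 − 311) = -2874 J.

Q ≈ -2870 J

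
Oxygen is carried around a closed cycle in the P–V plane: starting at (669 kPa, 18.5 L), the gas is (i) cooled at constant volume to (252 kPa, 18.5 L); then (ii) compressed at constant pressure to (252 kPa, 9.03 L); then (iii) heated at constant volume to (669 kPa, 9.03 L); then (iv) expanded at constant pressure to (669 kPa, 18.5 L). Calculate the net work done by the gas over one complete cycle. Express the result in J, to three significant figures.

Constant-volume legs do no work.
W(ii) = (252)(9.03 − 18.5) = -2386 J; W(iv) = (669)(18.5 − 9.03) = 6335 J.
W_net = -2386 + 6335 = 3949 J (the clockwise enclosed area).

W_net ≈ 3950 J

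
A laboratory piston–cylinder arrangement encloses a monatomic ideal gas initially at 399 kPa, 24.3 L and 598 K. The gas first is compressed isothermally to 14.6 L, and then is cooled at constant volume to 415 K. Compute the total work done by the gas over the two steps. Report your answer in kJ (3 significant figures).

W_total ≈ -4.94 kJ

Step 1 (isothermal): W = P₁V₁ ln(V₂/V₁) = (9696) ln(14.6/24.3) = -4940 J.
Step 2 (isochoric): W = 0 (constant volume).
W_total = -4940 + 0 = -4940 J.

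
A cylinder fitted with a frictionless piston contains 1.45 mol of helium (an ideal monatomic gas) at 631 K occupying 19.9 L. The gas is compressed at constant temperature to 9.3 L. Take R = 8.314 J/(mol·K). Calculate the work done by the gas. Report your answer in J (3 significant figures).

Isothermal: W = nRT ln(V₂/V₁).
W = (1.45)(8.314)(631) × ln(9.3/19.9)
  = 7607 × -0.7607
W_by_gas = -5787 J.

W ≈ -5790 J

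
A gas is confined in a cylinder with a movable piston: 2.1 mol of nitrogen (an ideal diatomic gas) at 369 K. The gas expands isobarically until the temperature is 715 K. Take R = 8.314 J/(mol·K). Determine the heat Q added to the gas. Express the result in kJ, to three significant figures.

Q ≈ 21.1 kJ

Isobaric: W = nRΔT = (2.1)(8.314)(346) = 6041 J.
ΔU = nCᵥΔT with Cᵥ = 5R/2: ΔU = (2.1)(20.79)(346) = 15102 J.
Q = ΔU + W = 15102 + 6041 = 21143 J.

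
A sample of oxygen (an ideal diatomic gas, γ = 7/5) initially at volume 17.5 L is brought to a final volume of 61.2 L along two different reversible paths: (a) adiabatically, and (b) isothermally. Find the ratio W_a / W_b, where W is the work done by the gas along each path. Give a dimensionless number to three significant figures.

W_a / W_b ≈ 0.787

Path (a) adiabatic: W = P₁V₁(1 − (V₁/V₂)^(γ−1))/(γ−1) → W_a/(P₁V₁) = 0.9849.
Path (b) isothermal: W = P₁V₁ ln(V₂/V₁) → W_b/(P₁V₁) = 1.252.
W_a / W_b = 0.9849 / 1.252 = 0.7867.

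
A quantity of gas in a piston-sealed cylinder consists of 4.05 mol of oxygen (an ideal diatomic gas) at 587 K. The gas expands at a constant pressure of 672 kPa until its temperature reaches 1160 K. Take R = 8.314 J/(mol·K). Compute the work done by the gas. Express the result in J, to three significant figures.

Isobaric: W = P ΔV = nR ΔT.
W = (4.05)(8.314)(1160 − 587) = 19294 J.

W ≈ 19300 J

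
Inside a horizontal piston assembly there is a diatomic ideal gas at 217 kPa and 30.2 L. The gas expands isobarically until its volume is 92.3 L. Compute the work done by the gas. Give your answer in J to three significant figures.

Isobaric: W = P ΔV.
W = (217 kPa)(92.3 − 30.2 L) = (217)(62.1) = 13476 J.

W ≈ 13500 J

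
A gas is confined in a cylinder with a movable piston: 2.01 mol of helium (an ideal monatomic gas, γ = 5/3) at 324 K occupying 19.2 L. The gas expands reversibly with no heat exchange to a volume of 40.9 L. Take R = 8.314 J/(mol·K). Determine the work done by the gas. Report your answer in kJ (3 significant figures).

Adiabatic: TV^(γ−1) = const with γ = 5/3.
T₂ = T₁ (V₁/V₂)^(γ−1) = 324 × (19.2/40.9)^0.667 = 324 × 0.604 = 195.7 K.
W_by = nCᵥ(T₁ − T₂) = (2.01)(12.47)(324 − 195.7) = 3216 J.

W ≈ 3.22 kJ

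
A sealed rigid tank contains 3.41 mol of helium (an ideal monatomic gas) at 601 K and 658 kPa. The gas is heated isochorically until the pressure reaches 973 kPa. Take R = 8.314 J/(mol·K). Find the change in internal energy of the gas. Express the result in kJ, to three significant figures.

Constant volume ⇒ W = 0, so Q = ΔU = nCᵥΔT with Cᵥ = 3R/2 = 12.47 J/(mol·K).
At constant V, T₂/T₁ = P₂/P₁ ⇒ ΔT = T₁(P₂/P₁ − 1) = 601·(973/658 − 1) = 287.7 K.
ΔU = (3.41)(12.47)(287.7) = 12235 J.

ΔU ≈ 12.2 kJ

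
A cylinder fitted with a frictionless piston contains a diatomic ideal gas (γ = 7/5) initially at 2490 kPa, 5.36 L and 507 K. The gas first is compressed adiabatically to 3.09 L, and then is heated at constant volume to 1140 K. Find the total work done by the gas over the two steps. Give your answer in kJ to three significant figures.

Step 1 (adiabatic): W = (P₁V₁ − P₂V₂)/(γ−1) = (13346 − 16636)/0.4 = -8224 J.
Step 2 (isochoric): W = 0 (constant volume).
W_total = -8224 + 0 = -8224 J.

W_total ≈ -8.22 kJ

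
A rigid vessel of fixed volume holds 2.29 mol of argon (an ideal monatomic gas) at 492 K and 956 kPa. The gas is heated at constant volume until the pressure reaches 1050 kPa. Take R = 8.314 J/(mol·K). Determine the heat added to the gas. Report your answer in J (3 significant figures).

Constant volume ⇒ W = 0, so Q = ΔU = nCᵥΔT with Cᵥ = 3R/2 = 12.47 J/(mol·K).
At constant V, T₂/T₁ = P₂/P₁ ⇒ ΔT = T₁(P₂/P₁ − 1) = 492·(1050/956 − 1) = 48.38 K.
ΔU = (2.29)(12.47)(48.38) = 1382 J.

Q ≈ 1380 J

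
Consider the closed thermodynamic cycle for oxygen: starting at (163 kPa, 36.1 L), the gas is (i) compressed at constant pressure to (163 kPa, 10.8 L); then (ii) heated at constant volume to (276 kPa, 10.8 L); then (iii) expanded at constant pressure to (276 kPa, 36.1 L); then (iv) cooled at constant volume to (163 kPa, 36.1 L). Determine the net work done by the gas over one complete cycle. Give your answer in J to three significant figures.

Constant-volume legs do no work.
W(i) = (163)(10.8 − 36.1) = -4124 J; W(iii) = (276)(36.1 − 10.8) = 6983 J.
W_net = -4124 + 6983 = 2859 J (the clockwise enclosed area).

W_net ≈ 2860 J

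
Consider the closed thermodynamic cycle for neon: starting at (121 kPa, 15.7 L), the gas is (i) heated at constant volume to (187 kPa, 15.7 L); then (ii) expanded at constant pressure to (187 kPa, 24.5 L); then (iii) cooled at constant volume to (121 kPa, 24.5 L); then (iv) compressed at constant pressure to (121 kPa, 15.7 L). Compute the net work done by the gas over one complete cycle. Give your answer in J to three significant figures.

Constant-volume legs do no work.
W(ii) = (187)(24.5 − 15.7) = 1646 J; W(iv) = (121)(15.7 − 24.5) = -1065 J.
W_net = 1646 − 1065 = 580.8 J (the clockwise enclosed area).

W_net ≈ 581 J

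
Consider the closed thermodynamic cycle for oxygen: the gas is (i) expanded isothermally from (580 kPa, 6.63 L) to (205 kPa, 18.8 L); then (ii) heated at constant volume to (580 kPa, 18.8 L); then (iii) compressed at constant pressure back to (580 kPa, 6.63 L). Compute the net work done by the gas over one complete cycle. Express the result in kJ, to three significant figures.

W_net ≈ -3.05 kJ

Leg (i): W = PᵢVᵢ ln(V_f/Vᵢ) = (3845) ln(18.8/6.63) = 4008 J.
Leg (ii): W = 0.
Leg (iii): W = PΔV = (580)(6.63 − 18.8) = -7059 J.
W_net = 4008 − 7059 = -3051 J.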